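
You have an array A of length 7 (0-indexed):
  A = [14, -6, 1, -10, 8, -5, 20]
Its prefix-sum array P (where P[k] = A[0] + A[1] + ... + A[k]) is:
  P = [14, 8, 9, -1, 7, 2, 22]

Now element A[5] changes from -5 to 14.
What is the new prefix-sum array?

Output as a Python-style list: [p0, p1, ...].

Answer: [14, 8, 9, -1, 7, 21, 41]

Derivation:
Change: A[5] -5 -> 14, delta = 19
P[k] for k < 5: unchanged (A[5] not included)
P[k] for k >= 5: shift by delta = 19
  P[0] = 14 + 0 = 14
  P[1] = 8 + 0 = 8
  P[2] = 9 + 0 = 9
  P[3] = -1 + 0 = -1
  P[4] = 7 + 0 = 7
  P[5] = 2 + 19 = 21
  P[6] = 22 + 19 = 41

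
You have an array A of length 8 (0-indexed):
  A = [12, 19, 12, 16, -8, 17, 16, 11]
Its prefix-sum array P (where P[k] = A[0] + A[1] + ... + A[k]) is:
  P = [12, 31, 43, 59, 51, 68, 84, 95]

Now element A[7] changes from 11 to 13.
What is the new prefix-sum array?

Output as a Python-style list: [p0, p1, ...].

Answer: [12, 31, 43, 59, 51, 68, 84, 97]

Derivation:
Change: A[7] 11 -> 13, delta = 2
P[k] for k < 7: unchanged (A[7] not included)
P[k] for k >= 7: shift by delta = 2
  P[0] = 12 + 0 = 12
  P[1] = 31 + 0 = 31
  P[2] = 43 + 0 = 43
  P[3] = 59 + 0 = 59
  P[4] = 51 + 0 = 51
  P[5] = 68 + 0 = 68
  P[6] = 84 + 0 = 84
  P[7] = 95 + 2 = 97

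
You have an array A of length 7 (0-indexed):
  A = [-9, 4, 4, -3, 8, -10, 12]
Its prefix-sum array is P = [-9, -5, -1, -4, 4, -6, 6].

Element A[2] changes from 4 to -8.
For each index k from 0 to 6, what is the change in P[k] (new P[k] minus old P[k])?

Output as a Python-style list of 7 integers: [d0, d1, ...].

Answer: [0, 0, -12, -12, -12, -12, -12]

Derivation:
Element change: A[2] 4 -> -8, delta = -12
For k < 2: P[k] unchanged, delta_P[k] = 0
For k >= 2: P[k] shifts by exactly -12
Delta array: [0, 0, -12, -12, -12, -12, -12]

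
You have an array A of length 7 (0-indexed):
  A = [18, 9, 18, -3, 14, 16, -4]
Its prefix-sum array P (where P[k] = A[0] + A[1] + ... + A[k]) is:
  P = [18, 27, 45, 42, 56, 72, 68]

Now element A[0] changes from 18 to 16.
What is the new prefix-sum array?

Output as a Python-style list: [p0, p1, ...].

Change: A[0] 18 -> 16, delta = -2
P[k] for k < 0: unchanged (A[0] not included)
P[k] for k >= 0: shift by delta = -2
  P[0] = 18 + -2 = 16
  P[1] = 27 + -2 = 25
  P[2] = 45 + -2 = 43
  P[3] = 42 + -2 = 40
  P[4] = 56 + -2 = 54
  P[5] = 72 + -2 = 70
  P[6] = 68 + -2 = 66

Answer: [16, 25, 43, 40, 54, 70, 66]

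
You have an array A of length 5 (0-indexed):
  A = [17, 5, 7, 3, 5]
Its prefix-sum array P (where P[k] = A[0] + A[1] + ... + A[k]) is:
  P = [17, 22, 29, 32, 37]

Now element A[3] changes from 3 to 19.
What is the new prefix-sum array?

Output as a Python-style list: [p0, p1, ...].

Answer: [17, 22, 29, 48, 53]

Derivation:
Change: A[3] 3 -> 19, delta = 16
P[k] for k < 3: unchanged (A[3] not included)
P[k] for k >= 3: shift by delta = 16
  P[0] = 17 + 0 = 17
  P[1] = 22 + 0 = 22
  P[2] = 29 + 0 = 29
  P[3] = 32 + 16 = 48
  P[4] = 37 + 16 = 53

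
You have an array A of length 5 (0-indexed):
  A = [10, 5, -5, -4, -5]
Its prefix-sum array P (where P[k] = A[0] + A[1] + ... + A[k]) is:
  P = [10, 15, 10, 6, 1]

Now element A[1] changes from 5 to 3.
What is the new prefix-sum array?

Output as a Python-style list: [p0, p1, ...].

Change: A[1] 5 -> 3, delta = -2
P[k] for k < 1: unchanged (A[1] not included)
P[k] for k >= 1: shift by delta = -2
  P[0] = 10 + 0 = 10
  P[1] = 15 + -2 = 13
  P[2] = 10 + -2 = 8
  P[3] = 6 + -2 = 4
  P[4] = 1 + -2 = -1

Answer: [10, 13, 8, 4, -1]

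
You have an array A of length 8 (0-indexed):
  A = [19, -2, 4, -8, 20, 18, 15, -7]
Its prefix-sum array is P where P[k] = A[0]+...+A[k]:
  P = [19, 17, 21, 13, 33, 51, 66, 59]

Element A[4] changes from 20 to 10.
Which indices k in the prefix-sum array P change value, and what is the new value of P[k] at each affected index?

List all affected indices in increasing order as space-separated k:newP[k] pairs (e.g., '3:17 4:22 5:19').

P[k] = A[0] + ... + A[k]
P[k] includes A[4] iff k >= 4
Affected indices: 4, 5, ..., 7; delta = -10
  P[4]: 33 + -10 = 23
  P[5]: 51 + -10 = 41
  P[6]: 66 + -10 = 56
  P[7]: 59 + -10 = 49

Answer: 4:23 5:41 6:56 7:49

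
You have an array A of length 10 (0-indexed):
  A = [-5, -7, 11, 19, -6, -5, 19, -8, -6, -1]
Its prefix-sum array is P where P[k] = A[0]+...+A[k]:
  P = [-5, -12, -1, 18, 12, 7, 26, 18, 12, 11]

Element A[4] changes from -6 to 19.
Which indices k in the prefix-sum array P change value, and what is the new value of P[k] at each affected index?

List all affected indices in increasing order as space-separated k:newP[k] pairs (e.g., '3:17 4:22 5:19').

Answer: 4:37 5:32 6:51 7:43 8:37 9:36

Derivation:
P[k] = A[0] + ... + A[k]
P[k] includes A[4] iff k >= 4
Affected indices: 4, 5, ..., 9; delta = 25
  P[4]: 12 + 25 = 37
  P[5]: 7 + 25 = 32
  P[6]: 26 + 25 = 51
  P[7]: 18 + 25 = 43
  P[8]: 12 + 25 = 37
  P[9]: 11 + 25 = 36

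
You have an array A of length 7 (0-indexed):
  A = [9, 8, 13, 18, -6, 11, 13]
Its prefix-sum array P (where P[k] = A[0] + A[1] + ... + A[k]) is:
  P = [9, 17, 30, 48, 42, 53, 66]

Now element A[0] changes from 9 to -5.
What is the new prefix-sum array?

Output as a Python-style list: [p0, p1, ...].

Answer: [-5, 3, 16, 34, 28, 39, 52]

Derivation:
Change: A[0] 9 -> -5, delta = -14
P[k] for k < 0: unchanged (A[0] not included)
P[k] for k >= 0: shift by delta = -14
  P[0] = 9 + -14 = -5
  P[1] = 17 + -14 = 3
  P[2] = 30 + -14 = 16
  P[3] = 48 + -14 = 34
  P[4] = 42 + -14 = 28
  P[5] = 53 + -14 = 39
  P[6] = 66 + -14 = 52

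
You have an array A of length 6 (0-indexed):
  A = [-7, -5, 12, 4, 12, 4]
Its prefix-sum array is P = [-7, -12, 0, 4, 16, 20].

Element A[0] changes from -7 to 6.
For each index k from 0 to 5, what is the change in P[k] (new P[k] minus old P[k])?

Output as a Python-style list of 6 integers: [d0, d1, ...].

Element change: A[0] -7 -> 6, delta = 13
For k < 0: P[k] unchanged, delta_P[k] = 0
For k >= 0: P[k] shifts by exactly 13
Delta array: [13, 13, 13, 13, 13, 13]

Answer: [13, 13, 13, 13, 13, 13]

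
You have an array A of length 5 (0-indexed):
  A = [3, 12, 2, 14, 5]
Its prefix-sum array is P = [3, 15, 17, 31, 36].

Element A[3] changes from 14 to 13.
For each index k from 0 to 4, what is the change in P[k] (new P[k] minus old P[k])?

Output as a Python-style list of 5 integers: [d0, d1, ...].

Element change: A[3] 14 -> 13, delta = -1
For k < 3: P[k] unchanged, delta_P[k] = 0
For k >= 3: P[k] shifts by exactly -1
Delta array: [0, 0, 0, -1, -1]

Answer: [0, 0, 0, -1, -1]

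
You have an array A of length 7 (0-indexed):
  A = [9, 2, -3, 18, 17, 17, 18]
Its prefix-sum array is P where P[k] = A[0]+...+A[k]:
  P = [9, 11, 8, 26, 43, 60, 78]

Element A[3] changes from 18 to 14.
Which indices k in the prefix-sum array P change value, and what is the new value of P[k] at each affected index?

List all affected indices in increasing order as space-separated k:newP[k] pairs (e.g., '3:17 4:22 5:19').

P[k] = A[0] + ... + A[k]
P[k] includes A[3] iff k >= 3
Affected indices: 3, 4, ..., 6; delta = -4
  P[3]: 26 + -4 = 22
  P[4]: 43 + -4 = 39
  P[5]: 60 + -4 = 56
  P[6]: 78 + -4 = 74

Answer: 3:22 4:39 5:56 6:74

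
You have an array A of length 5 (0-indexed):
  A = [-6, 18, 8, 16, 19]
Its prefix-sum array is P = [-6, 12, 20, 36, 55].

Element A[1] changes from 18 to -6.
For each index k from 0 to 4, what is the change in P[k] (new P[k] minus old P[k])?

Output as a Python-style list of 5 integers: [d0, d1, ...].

Answer: [0, -24, -24, -24, -24]

Derivation:
Element change: A[1] 18 -> -6, delta = -24
For k < 1: P[k] unchanged, delta_P[k] = 0
For k >= 1: P[k] shifts by exactly -24
Delta array: [0, -24, -24, -24, -24]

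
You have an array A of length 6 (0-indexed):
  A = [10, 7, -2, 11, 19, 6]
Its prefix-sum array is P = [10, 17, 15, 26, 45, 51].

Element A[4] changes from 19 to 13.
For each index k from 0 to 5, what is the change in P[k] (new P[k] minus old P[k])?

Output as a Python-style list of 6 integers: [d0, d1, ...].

Answer: [0, 0, 0, 0, -6, -6]

Derivation:
Element change: A[4] 19 -> 13, delta = -6
For k < 4: P[k] unchanged, delta_P[k] = 0
For k >= 4: P[k] shifts by exactly -6
Delta array: [0, 0, 0, 0, -6, -6]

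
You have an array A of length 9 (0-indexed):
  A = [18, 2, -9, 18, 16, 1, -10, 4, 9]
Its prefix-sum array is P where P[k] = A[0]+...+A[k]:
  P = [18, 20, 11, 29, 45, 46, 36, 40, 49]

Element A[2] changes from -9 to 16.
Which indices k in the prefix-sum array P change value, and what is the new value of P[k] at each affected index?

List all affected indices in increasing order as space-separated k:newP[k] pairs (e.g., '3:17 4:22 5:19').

P[k] = A[0] + ... + A[k]
P[k] includes A[2] iff k >= 2
Affected indices: 2, 3, ..., 8; delta = 25
  P[2]: 11 + 25 = 36
  P[3]: 29 + 25 = 54
  P[4]: 45 + 25 = 70
  P[5]: 46 + 25 = 71
  P[6]: 36 + 25 = 61
  P[7]: 40 + 25 = 65
  P[8]: 49 + 25 = 74

Answer: 2:36 3:54 4:70 5:71 6:61 7:65 8:74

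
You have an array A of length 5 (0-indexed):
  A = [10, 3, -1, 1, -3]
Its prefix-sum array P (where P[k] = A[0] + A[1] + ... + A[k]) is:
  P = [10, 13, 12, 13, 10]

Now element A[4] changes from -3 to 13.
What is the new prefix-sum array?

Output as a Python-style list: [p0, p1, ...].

Answer: [10, 13, 12, 13, 26]

Derivation:
Change: A[4] -3 -> 13, delta = 16
P[k] for k < 4: unchanged (A[4] not included)
P[k] for k >= 4: shift by delta = 16
  P[0] = 10 + 0 = 10
  P[1] = 13 + 0 = 13
  P[2] = 12 + 0 = 12
  P[3] = 13 + 0 = 13
  P[4] = 10 + 16 = 26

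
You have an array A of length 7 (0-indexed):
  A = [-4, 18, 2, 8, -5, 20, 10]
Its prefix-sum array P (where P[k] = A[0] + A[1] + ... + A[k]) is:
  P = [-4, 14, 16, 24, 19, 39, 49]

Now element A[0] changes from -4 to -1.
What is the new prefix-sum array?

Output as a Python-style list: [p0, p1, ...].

Answer: [-1, 17, 19, 27, 22, 42, 52]

Derivation:
Change: A[0] -4 -> -1, delta = 3
P[k] for k < 0: unchanged (A[0] not included)
P[k] for k >= 0: shift by delta = 3
  P[0] = -4 + 3 = -1
  P[1] = 14 + 3 = 17
  P[2] = 16 + 3 = 19
  P[3] = 24 + 3 = 27
  P[4] = 19 + 3 = 22
  P[5] = 39 + 3 = 42
  P[6] = 49 + 3 = 52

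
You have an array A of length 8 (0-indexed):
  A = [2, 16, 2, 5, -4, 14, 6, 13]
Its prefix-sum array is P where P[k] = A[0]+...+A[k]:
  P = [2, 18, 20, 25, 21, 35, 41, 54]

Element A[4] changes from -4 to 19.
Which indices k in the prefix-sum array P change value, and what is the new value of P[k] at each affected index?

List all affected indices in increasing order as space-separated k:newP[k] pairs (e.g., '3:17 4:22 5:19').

Answer: 4:44 5:58 6:64 7:77

Derivation:
P[k] = A[0] + ... + A[k]
P[k] includes A[4] iff k >= 4
Affected indices: 4, 5, ..., 7; delta = 23
  P[4]: 21 + 23 = 44
  P[5]: 35 + 23 = 58
  P[6]: 41 + 23 = 64
  P[7]: 54 + 23 = 77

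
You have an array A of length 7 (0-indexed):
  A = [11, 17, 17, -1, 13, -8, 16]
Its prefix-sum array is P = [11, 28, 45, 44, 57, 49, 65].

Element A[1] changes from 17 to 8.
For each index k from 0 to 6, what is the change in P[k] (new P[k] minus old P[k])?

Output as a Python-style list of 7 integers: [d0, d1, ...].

Answer: [0, -9, -9, -9, -9, -9, -9]

Derivation:
Element change: A[1] 17 -> 8, delta = -9
For k < 1: P[k] unchanged, delta_P[k] = 0
For k >= 1: P[k] shifts by exactly -9
Delta array: [0, -9, -9, -9, -9, -9, -9]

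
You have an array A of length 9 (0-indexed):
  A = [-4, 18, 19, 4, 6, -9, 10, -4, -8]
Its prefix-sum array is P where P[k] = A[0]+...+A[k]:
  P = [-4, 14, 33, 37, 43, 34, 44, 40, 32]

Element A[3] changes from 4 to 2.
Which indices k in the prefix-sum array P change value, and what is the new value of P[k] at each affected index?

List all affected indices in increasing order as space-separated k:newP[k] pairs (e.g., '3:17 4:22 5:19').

Answer: 3:35 4:41 5:32 6:42 7:38 8:30

Derivation:
P[k] = A[0] + ... + A[k]
P[k] includes A[3] iff k >= 3
Affected indices: 3, 4, ..., 8; delta = -2
  P[3]: 37 + -2 = 35
  P[4]: 43 + -2 = 41
  P[5]: 34 + -2 = 32
  P[6]: 44 + -2 = 42
  P[7]: 40 + -2 = 38
  P[8]: 32 + -2 = 30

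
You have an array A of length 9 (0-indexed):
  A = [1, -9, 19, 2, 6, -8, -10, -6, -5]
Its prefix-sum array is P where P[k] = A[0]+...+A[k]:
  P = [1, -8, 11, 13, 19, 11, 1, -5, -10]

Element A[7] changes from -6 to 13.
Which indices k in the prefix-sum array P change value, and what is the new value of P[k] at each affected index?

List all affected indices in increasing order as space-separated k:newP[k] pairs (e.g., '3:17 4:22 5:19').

Answer: 7:14 8:9

Derivation:
P[k] = A[0] + ... + A[k]
P[k] includes A[7] iff k >= 7
Affected indices: 7, 8, ..., 8; delta = 19
  P[7]: -5 + 19 = 14
  P[8]: -10 + 19 = 9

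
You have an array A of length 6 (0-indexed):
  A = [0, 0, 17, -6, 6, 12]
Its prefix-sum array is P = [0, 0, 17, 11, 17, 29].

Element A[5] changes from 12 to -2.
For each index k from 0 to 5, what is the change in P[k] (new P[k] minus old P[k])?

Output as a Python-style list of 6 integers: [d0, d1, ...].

Answer: [0, 0, 0, 0, 0, -14]

Derivation:
Element change: A[5] 12 -> -2, delta = -14
For k < 5: P[k] unchanged, delta_P[k] = 0
For k >= 5: P[k] shifts by exactly -14
Delta array: [0, 0, 0, 0, 0, -14]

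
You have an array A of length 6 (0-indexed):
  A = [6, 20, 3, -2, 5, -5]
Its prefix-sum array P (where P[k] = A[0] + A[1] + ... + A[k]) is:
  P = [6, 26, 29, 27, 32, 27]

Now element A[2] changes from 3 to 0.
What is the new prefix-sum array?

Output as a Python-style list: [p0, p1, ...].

Answer: [6, 26, 26, 24, 29, 24]

Derivation:
Change: A[2] 3 -> 0, delta = -3
P[k] for k < 2: unchanged (A[2] not included)
P[k] for k >= 2: shift by delta = -3
  P[0] = 6 + 0 = 6
  P[1] = 26 + 0 = 26
  P[2] = 29 + -3 = 26
  P[3] = 27 + -3 = 24
  P[4] = 32 + -3 = 29
  P[5] = 27 + -3 = 24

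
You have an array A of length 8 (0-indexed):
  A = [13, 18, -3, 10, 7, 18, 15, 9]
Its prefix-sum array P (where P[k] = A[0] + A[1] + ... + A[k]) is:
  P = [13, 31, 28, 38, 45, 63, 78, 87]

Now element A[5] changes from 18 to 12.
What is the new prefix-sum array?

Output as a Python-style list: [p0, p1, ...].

Change: A[5] 18 -> 12, delta = -6
P[k] for k < 5: unchanged (A[5] not included)
P[k] for k >= 5: shift by delta = -6
  P[0] = 13 + 0 = 13
  P[1] = 31 + 0 = 31
  P[2] = 28 + 0 = 28
  P[3] = 38 + 0 = 38
  P[4] = 45 + 0 = 45
  P[5] = 63 + -6 = 57
  P[6] = 78 + -6 = 72
  P[7] = 87 + -6 = 81

Answer: [13, 31, 28, 38, 45, 57, 72, 81]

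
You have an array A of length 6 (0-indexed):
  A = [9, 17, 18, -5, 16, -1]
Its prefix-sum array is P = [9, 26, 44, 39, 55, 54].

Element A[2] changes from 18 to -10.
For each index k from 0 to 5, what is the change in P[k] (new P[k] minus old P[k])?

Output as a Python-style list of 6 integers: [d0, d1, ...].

Element change: A[2] 18 -> -10, delta = -28
For k < 2: P[k] unchanged, delta_P[k] = 0
For k >= 2: P[k] shifts by exactly -28
Delta array: [0, 0, -28, -28, -28, -28]

Answer: [0, 0, -28, -28, -28, -28]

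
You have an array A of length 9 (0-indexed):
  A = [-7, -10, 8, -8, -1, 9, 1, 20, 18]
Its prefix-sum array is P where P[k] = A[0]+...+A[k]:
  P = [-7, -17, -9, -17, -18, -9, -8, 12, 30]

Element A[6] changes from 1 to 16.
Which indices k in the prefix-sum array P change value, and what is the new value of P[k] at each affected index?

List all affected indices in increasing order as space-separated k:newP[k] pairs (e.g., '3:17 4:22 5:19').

P[k] = A[0] + ... + A[k]
P[k] includes A[6] iff k >= 6
Affected indices: 6, 7, ..., 8; delta = 15
  P[6]: -8 + 15 = 7
  P[7]: 12 + 15 = 27
  P[8]: 30 + 15 = 45

Answer: 6:7 7:27 8:45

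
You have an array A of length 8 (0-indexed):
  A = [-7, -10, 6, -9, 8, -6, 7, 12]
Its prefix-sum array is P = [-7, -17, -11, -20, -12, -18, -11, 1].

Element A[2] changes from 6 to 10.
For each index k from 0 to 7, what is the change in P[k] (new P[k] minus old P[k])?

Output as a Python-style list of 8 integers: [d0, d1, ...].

Element change: A[2] 6 -> 10, delta = 4
For k < 2: P[k] unchanged, delta_P[k] = 0
For k >= 2: P[k] shifts by exactly 4
Delta array: [0, 0, 4, 4, 4, 4, 4, 4]

Answer: [0, 0, 4, 4, 4, 4, 4, 4]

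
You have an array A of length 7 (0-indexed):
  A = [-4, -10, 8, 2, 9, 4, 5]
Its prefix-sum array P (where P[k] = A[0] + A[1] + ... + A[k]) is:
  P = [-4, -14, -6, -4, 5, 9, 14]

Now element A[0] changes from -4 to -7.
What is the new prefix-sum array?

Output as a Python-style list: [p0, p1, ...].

Answer: [-7, -17, -9, -7, 2, 6, 11]

Derivation:
Change: A[0] -4 -> -7, delta = -3
P[k] for k < 0: unchanged (A[0] not included)
P[k] for k >= 0: shift by delta = -3
  P[0] = -4 + -3 = -7
  P[1] = -14 + -3 = -17
  P[2] = -6 + -3 = -9
  P[3] = -4 + -3 = -7
  P[4] = 5 + -3 = 2
  P[5] = 9 + -3 = 6
  P[6] = 14 + -3 = 11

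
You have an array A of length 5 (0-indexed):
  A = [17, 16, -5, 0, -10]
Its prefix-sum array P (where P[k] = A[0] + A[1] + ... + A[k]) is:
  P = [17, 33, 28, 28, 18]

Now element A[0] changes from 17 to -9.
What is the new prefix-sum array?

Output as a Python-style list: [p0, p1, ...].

Answer: [-9, 7, 2, 2, -8]

Derivation:
Change: A[0] 17 -> -9, delta = -26
P[k] for k < 0: unchanged (A[0] not included)
P[k] for k >= 0: shift by delta = -26
  P[0] = 17 + -26 = -9
  P[1] = 33 + -26 = 7
  P[2] = 28 + -26 = 2
  P[3] = 28 + -26 = 2
  P[4] = 18 + -26 = -8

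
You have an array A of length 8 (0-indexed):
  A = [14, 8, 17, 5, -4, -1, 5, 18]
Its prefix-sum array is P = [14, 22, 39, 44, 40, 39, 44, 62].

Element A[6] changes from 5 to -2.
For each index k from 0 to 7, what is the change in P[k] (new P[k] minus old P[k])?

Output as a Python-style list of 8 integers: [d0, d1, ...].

Element change: A[6] 5 -> -2, delta = -7
For k < 6: P[k] unchanged, delta_P[k] = 0
For k >= 6: P[k] shifts by exactly -7
Delta array: [0, 0, 0, 0, 0, 0, -7, -7]

Answer: [0, 0, 0, 0, 0, 0, -7, -7]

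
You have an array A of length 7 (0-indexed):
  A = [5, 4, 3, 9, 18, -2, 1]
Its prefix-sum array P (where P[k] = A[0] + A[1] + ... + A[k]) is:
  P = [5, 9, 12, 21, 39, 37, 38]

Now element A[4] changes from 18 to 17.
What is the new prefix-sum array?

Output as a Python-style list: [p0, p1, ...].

Answer: [5, 9, 12, 21, 38, 36, 37]

Derivation:
Change: A[4] 18 -> 17, delta = -1
P[k] for k < 4: unchanged (A[4] not included)
P[k] for k >= 4: shift by delta = -1
  P[0] = 5 + 0 = 5
  P[1] = 9 + 0 = 9
  P[2] = 12 + 0 = 12
  P[3] = 21 + 0 = 21
  P[4] = 39 + -1 = 38
  P[5] = 37 + -1 = 36
  P[6] = 38 + -1 = 37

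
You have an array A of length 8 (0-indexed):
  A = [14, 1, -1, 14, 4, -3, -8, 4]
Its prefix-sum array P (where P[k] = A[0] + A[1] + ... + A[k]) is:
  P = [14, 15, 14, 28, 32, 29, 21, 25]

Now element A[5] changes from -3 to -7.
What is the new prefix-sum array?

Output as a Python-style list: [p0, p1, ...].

Change: A[5] -3 -> -7, delta = -4
P[k] for k < 5: unchanged (A[5] not included)
P[k] for k >= 5: shift by delta = -4
  P[0] = 14 + 0 = 14
  P[1] = 15 + 0 = 15
  P[2] = 14 + 0 = 14
  P[3] = 28 + 0 = 28
  P[4] = 32 + 0 = 32
  P[5] = 29 + -4 = 25
  P[6] = 21 + -4 = 17
  P[7] = 25 + -4 = 21

Answer: [14, 15, 14, 28, 32, 25, 17, 21]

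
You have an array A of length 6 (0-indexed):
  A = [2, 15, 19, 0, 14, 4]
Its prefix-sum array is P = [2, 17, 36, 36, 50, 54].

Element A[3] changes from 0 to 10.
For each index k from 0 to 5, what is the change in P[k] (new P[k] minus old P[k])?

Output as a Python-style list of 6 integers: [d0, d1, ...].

Element change: A[3] 0 -> 10, delta = 10
For k < 3: P[k] unchanged, delta_P[k] = 0
For k >= 3: P[k] shifts by exactly 10
Delta array: [0, 0, 0, 10, 10, 10]

Answer: [0, 0, 0, 10, 10, 10]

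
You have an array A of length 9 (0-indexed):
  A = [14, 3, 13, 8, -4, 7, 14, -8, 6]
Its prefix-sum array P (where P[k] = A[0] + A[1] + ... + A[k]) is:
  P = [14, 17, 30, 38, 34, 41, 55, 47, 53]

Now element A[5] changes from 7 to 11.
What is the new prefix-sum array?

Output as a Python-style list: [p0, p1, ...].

Change: A[5] 7 -> 11, delta = 4
P[k] for k < 5: unchanged (A[5] not included)
P[k] for k >= 5: shift by delta = 4
  P[0] = 14 + 0 = 14
  P[1] = 17 + 0 = 17
  P[2] = 30 + 0 = 30
  P[3] = 38 + 0 = 38
  P[4] = 34 + 0 = 34
  P[5] = 41 + 4 = 45
  P[6] = 55 + 4 = 59
  P[7] = 47 + 4 = 51
  P[8] = 53 + 4 = 57

Answer: [14, 17, 30, 38, 34, 45, 59, 51, 57]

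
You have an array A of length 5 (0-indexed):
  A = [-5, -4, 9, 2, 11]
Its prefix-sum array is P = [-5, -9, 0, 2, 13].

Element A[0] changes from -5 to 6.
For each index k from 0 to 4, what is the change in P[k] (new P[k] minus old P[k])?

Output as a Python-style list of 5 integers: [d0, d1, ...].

Answer: [11, 11, 11, 11, 11]

Derivation:
Element change: A[0] -5 -> 6, delta = 11
For k < 0: P[k] unchanged, delta_P[k] = 0
For k >= 0: P[k] shifts by exactly 11
Delta array: [11, 11, 11, 11, 11]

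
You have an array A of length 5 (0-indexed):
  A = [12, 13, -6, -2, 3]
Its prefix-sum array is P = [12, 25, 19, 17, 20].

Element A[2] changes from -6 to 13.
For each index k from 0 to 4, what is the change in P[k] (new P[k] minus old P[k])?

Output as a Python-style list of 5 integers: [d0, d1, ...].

Answer: [0, 0, 19, 19, 19]

Derivation:
Element change: A[2] -6 -> 13, delta = 19
For k < 2: P[k] unchanged, delta_P[k] = 0
For k >= 2: P[k] shifts by exactly 19
Delta array: [0, 0, 19, 19, 19]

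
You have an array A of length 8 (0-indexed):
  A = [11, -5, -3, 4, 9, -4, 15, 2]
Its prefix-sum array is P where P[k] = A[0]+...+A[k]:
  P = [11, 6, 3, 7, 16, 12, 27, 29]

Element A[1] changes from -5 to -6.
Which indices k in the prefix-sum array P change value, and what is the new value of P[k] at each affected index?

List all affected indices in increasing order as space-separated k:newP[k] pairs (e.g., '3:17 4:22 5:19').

P[k] = A[0] + ... + A[k]
P[k] includes A[1] iff k >= 1
Affected indices: 1, 2, ..., 7; delta = -1
  P[1]: 6 + -1 = 5
  P[2]: 3 + -1 = 2
  P[3]: 7 + -1 = 6
  P[4]: 16 + -1 = 15
  P[5]: 12 + -1 = 11
  P[6]: 27 + -1 = 26
  P[7]: 29 + -1 = 28

Answer: 1:5 2:2 3:6 4:15 5:11 6:26 7:28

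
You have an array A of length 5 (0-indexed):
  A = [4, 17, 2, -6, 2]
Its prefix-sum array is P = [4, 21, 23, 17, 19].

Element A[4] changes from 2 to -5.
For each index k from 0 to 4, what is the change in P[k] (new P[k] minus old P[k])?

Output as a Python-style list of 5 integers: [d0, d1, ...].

Element change: A[4] 2 -> -5, delta = -7
For k < 4: P[k] unchanged, delta_P[k] = 0
For k >= 4: P[k] shifts by exactly -7
Delta array: [0, 0, 0, 0, -7]

Answer: [0, 0, 0, 0, -7]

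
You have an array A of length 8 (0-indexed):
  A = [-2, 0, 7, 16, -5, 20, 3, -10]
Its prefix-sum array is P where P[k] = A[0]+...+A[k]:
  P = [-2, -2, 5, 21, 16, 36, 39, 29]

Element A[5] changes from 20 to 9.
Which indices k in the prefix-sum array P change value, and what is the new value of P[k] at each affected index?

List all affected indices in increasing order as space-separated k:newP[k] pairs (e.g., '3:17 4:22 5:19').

Answer: 5:25 6:28 7:18

Derivation:
P[k] = A[0] + ... + A[k]
P[k] includes A[5] iff k >= 5
Affected indices: 5, 6, ..., 7; delta = -11
  P[5]: 36 + -11 = 25
  P[6]: 39 + -11 = 28
  P[7]: 29 + -11 = 18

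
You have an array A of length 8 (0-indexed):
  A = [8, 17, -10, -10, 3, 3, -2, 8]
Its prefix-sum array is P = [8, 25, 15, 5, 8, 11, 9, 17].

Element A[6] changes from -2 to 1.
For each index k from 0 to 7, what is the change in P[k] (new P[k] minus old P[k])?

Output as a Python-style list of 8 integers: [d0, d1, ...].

Element change: A[6] -2 -> 1, delta = 3
For k < 6: P[k] unchanged, delta_P[k] = 0
For k >= 6: P[k] shifts by exactly 3
Delta array: [0, 0, 0, 0, 0, 0, 3, 3]

Answer: [0, 0, 0, 0, 0, 0, 3, 3]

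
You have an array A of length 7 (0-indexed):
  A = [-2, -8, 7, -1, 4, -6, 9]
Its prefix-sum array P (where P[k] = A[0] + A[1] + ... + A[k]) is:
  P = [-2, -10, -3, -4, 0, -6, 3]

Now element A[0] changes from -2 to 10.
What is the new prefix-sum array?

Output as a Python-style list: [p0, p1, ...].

Change: A[0] -2 -> 10, delta = 12
P[k] for k < 0: unchanged (A[0] not included)
P[k] for k >= 0: shift by delta = 12
  P[0] = -2 + 12 = 10
  P[1] = -10 + 12 = 2
  P[2] = -3 + 12 = 9
  P[3] = -4 + 12 = 8
  P[4] = 0 + 12 = 12
  P[5] = -6 + 12 = 6
  P[6] = 3 + 12 = 15

Answer: [10, 2, 9, 8, 12, 6, 15]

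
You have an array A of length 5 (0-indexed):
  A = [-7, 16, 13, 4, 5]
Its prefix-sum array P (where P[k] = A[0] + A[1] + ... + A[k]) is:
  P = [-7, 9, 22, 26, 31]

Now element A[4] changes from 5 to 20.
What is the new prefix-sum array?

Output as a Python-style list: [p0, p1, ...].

Answer: [-7, 9, 22, 26, 46]

Derivation:
Change: A[4] 5 -> 20, delta = 15
P[k] for k < 4: unchanged (A[4] not included)
P[k] for k >= 4: shift by delta = 15
  P[0] = -7 + 0 = -7
  P[1] = 9 + 0 = 9
  P[2] = 22 + 0 = 22
  P[3] = 26 + 0 = 26
  P[4] = 31 + 15 = 46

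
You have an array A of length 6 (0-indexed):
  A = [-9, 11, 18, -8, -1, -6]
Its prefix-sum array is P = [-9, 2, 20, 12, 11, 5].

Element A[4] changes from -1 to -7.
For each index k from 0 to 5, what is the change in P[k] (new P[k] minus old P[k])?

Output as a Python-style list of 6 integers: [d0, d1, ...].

Element change: A[4] -1 -> -7, delta = -6
For k < 4: P[k] unchanged, delta_P[k] = 0
For k >= 4: P[k] shifts by exactly -6
Delta array: [0, 0, 0, 0, -6, -6]

Answer: [0, 0, 0, 0, -6, -6]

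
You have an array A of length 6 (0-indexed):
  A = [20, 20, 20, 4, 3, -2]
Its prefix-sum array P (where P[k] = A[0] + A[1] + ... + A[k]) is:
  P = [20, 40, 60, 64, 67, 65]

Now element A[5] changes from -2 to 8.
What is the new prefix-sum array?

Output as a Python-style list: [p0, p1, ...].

Change: A[5] -2 -> 8, delta = 10
P[k] for k < 5: unchanged (A[5] not included)
P[k] for k >= 5: shift by delta = 10
  P[0] = 20 + 0 = 20
  P[1] = 40 + 0 = 40
  P[2] = 60 + 0 = 60
  P[3] = 64 + 0 = 64
  P[4] = 67 + 0 = 67
  P[5] = 65 + 10 = 75

Answer: [20, 40, 60, 64, 67, 75]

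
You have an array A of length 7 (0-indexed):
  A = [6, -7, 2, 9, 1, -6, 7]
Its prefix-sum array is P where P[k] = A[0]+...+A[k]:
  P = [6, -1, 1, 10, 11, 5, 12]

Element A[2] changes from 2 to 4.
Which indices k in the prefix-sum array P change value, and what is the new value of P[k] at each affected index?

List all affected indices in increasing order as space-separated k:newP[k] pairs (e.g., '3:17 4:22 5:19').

P[k] = A[0] + ... + A[k]
P[k] includes A[2] iff k >= 2
Affected indices: 2, 3, ..., 6; delta = 2
  P[2]: 1 + 2 = 3
  P[3]: 10 + 2 = 12
  P[4]: 11 + 2 = 13
  P[5]: 5 + 2 = 7
  P[6]: 12 + 2 = 14

Answer: 2:3 3:12 4:13 5:7 6:14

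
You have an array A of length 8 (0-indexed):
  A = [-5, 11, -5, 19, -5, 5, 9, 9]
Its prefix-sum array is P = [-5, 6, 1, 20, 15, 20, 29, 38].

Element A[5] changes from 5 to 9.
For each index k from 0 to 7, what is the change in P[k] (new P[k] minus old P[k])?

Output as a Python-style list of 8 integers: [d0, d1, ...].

Element change: A[5] 5 -> 9, delta = 4
For k < 5: P[k] unchanged, delta_P[k] = 0
For k >= 5: P[k] shifts by exactly 4
Delta array: [0, 0, 0, 0, 0, 4, 4, 4]

Answer: [0, 0, 0, 0, 0, 4, 4, 4]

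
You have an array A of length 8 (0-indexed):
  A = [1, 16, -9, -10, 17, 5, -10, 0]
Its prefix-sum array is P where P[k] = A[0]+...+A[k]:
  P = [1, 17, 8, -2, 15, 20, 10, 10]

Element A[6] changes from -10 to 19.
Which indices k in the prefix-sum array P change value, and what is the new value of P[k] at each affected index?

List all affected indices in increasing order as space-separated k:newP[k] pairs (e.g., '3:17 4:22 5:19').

Answer: 6:39 7:39

Derivation:
P[k] = A[0] + ... + A[k]
P[k] includes A[6] iff k >= 6
Affected indices: 6, 7, ..., 7; delta = 29
  P[6]: 10 + 29 = 39
  P[7]: 10 + 29 = 39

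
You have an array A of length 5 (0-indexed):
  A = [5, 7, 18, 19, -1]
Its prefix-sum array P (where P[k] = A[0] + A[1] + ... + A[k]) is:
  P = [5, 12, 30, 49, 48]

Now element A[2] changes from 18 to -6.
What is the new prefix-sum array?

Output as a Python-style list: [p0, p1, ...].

Answer: [5, 12, 6, 25, 24]

Derivation:
Change: A[2] 18 -> -6, delta = -24
P[k] for k < 2: unchanged (A[2] not included)
P[k] for k >= 2: shift by delta = -24
  P[0] = 5 + 0 = 5
  P[1] = 12 + 0 = 12
  P[2] = 30 + -24 = 6
  P[3] = 49 + -24 = 25
  P[4] = 48 + -24 = 24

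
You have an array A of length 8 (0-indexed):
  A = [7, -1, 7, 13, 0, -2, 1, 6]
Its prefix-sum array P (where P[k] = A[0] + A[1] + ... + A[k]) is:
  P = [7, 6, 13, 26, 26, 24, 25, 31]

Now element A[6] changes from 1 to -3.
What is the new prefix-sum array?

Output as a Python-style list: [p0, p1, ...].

Change: A[6] 1 -> -3, delta = -4
P[k] for k < 6: unchanged (A[6] not included)
P[k] for k >= 6: shift by delta = -4
  P[0] = 7 + 0 = 7
  P[1] = 6 + 0 = 6
  P[2] = 13 + 0 = 13
  P[3] = 26 + 0 = 26
  P[4] = 26 + 0 = 26
  P[5] = 24 + 0 = 24
  P[6] = 25 + -4 = 21
  P[7] = 31 + -4 = 27

Answer: [7, 6, 13, 26, 26, 24, 21, 27]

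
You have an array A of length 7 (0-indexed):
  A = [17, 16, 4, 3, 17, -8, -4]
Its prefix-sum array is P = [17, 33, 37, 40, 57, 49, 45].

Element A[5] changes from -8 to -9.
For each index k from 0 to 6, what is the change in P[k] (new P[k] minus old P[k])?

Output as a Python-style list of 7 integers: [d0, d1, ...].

Answer: [0, 0, 0, 0, 0, -1, -1]

Derivation:
Element change: A[5] -8 -> -9, delta = -1
For k < 5: P[k] unchanged, delta_P[k] = 0
For k >= 5: P[k] shifts by exactly -1
Delta array: [0, 0, 0, 0, 0, -1, -1]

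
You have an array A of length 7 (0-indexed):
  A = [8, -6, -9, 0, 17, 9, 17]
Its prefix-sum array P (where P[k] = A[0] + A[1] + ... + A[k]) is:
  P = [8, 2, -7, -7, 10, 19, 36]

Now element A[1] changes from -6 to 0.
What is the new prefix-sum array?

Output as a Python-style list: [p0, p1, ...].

Change: A[1] -6 -> 0, delta = 6
P[k] for k < 1: unchanged (A[1] not included)
P[k] for k >= 1: shift by delta = 6
  P[0] = 8 + 0 = 8
  P[1] = 2 + 6 = 8
  P[2] = -7 + 6 = -1
  P[3] = -7 + 6 = -1
  P[4] = 10 + 6 = 16
  P[5] = 19 + 6 = 25
  P[6] = 36 + 6 = 42

Answer: [8, 8, -1, -1, 16, 25, 42]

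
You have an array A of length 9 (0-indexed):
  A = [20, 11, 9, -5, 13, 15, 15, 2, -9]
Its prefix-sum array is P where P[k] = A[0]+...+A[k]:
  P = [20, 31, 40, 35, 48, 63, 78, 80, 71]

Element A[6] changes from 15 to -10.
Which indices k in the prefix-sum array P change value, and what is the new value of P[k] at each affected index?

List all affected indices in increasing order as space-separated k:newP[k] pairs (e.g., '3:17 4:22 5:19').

P[k] = A[0] + ... + A[k]
P[k] includes A[6] iff k >= 6
Affected indices: 6, 7, ..., 8; delta = -25
  P[6]: 78 + -25 = 53
  P[7]: 80 + -25 = 55
  P[8]: 71 + -25 = 46

Answer: 6:53 7:55 8:46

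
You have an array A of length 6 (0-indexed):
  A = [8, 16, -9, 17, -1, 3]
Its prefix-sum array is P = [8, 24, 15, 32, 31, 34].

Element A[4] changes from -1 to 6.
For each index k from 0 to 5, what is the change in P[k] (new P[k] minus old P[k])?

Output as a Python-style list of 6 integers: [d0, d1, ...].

Element change: A[4] -1 -> 6, delta = 7
For k < 4: P[k] unchanged, delta_P[k] = 0
For k >= 4: P[k] shifts by exactly 7
Delta array: [0, 0, 0, 0, 7, 7]

Answer: [0, 0, 0, 0, 7, 7]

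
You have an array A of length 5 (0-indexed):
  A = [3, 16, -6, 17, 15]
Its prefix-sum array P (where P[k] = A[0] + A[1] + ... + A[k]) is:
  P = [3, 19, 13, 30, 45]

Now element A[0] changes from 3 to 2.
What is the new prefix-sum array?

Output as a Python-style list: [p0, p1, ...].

Answer: [2, 18, 12, 29, 44]

Derivation:
Change: A[0] 3 -> 2, delta = -1
P[k] for k < 0: unchanged (A[0] not included)
P[k] for k >= 0: shift by delta = -1
  P[0] = 3 + -1 = 2
  P[1] = 19 + -1 = 18
  P[2] = 13 + -1 = 12
  P[3] = 30 + -1 = 29
  P[4] = 45 + -1 = 44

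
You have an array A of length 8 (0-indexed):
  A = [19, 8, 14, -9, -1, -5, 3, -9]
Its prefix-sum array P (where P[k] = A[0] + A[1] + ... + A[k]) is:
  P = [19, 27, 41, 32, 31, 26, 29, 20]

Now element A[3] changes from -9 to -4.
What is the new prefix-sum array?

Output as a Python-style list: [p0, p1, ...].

Answer: [19, 27, 41, 37, 36, 31, 34, 25]

Derivation:
Change: A[3] -9 -> -4, delta = 5
P[k] for k < 3: unchanged (A[3] not included)
P[k] for k >= 3: shift by delta = 5
  P[0] = 19 + 0 = 19
  P[1] = 27 + 0 = 27
  P[2] = 41 + 0 = 41
  P[3] = 32 + 5 = 37
  P[4] = 31 + 5 = 36
  P[5] = 26 + 5 = 31
  P[6] = 29 + 5 = 34
  P[7] = 20 + 5 = 25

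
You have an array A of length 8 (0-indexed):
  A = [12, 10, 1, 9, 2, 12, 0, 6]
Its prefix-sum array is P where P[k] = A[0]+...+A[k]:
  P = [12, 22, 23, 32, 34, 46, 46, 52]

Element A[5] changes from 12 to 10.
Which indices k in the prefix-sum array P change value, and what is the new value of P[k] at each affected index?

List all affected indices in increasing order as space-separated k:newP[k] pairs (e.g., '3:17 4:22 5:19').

Answer: 5:44 6:44 7:50

Derivation:
P[k] = A[0] + ... + A[k]
P[k] includes A[5] iff k >= 5
Affected indices: 5, 6, ..., 7; delta = -2
  P[5]: 46 + -2 = 44
  P[6]: 46 + -2 = 44
  P[7]: 52 + -2 = 50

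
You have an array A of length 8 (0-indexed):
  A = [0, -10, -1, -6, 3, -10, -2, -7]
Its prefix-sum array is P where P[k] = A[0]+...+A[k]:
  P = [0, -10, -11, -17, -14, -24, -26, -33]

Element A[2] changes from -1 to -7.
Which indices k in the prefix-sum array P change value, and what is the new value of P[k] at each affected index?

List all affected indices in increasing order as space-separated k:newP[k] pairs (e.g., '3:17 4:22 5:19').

P[k] = A[0] + ... + A[k]
P[k] includes A[2] iff k >= 2
Affected indices: 2, 3, ..., 7; delta = -6
  P[2]: -11 + -6 = -17
  P[3]: -17 + -6 = -23
  P[4]: -14 + -6 = -20
  P[5]: -24 + -6 = -30
  P[6]: -26 + -6 = -32
  P[7]: -33 + -6 = -39

Answer: 2:-17 3:-23 4:-20 5:-30 6:-32 7:-39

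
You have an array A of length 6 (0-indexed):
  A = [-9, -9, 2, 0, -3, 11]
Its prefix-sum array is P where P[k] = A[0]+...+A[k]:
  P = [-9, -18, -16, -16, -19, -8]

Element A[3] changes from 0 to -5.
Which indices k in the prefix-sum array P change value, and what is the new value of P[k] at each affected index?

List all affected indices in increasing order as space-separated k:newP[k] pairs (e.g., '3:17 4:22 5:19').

P[k] = A[0] + ... + A[k]
P[k] includes A[3] iff k >= 3
Affected indices: 3, 4, ..., 5; delta = -5
  P[3]: -16 + -5 = -21
  P[4]: -19 + -5 = -24
  P[5]: -8 + -5 = -13

Answer: 3:-21 4:-24 5:-13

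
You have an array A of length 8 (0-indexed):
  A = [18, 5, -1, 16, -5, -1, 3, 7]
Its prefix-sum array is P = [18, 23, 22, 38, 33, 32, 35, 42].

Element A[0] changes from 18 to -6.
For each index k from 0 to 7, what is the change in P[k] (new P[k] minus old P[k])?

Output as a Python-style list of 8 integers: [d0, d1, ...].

Answer: [-24, -24, -24, -24, -24, -24, -24, -24]

Derivation:
Element change: A[0] 18 -> -6, delta = -24
For k < 0: P[k] unchanged, delta_P[k] = 0
For k >= 0: P[k] shifts by exactly -24
Delta array: [-24, -24, -24, -24, -24, -24, -24, -24]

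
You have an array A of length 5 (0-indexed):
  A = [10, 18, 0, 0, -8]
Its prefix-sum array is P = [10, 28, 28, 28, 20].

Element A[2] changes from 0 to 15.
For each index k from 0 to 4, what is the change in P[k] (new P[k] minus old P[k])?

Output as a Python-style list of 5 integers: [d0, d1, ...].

Element change: A[2] 0 -> 15, delta = 15
For k < 2: P[k] unchanged, delta_P[k] = 0
For k >= 2: P[k] shifts by exactly 15
Delta array: [0, 0, 15, 15, 15]

Answer: [0, 0, 15, 15, 15]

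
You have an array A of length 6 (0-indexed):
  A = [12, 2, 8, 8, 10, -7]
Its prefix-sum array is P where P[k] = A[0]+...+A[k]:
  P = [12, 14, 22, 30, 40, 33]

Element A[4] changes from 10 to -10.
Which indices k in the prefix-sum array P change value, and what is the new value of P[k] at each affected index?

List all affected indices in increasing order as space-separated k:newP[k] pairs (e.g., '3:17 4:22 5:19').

Answer: 4:20 5:13

Derivation:
P[k] = A[0] + ... + A[k]
P[k] includes A[4] iff k >= 4
Affected indices: 4, 5, ..., 5; delta = -20
  P[4]: 40 + -20 = 20
  P[5]: 33 + -20 = 13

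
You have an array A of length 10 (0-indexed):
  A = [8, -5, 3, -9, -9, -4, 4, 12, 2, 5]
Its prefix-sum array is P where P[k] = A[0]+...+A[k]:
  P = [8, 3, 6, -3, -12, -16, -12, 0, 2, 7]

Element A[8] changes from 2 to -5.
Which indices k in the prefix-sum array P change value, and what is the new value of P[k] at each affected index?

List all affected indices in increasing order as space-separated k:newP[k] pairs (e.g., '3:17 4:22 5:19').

P[k] = A[0] + ... + A[k]
P[k] includes A[8] iff k >= 8
Affected indices: 8, 9, ..., 9; delta = -7
  P[8]: 2 + -7 = -5
  P[9]: 7 + -7 = 0

Answer: 8:-5 9:0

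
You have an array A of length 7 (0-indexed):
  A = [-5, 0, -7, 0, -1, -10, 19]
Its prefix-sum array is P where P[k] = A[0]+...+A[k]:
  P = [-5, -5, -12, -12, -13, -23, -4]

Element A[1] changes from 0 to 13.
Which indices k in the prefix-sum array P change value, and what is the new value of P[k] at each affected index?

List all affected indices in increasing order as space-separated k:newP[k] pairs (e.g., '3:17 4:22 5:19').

Answer: 1:8 2:1 3:1 4:0 5:-10 6:9

Derivation:
P[k] = A[0] + ... + A[k]
P[k] includes A[1] iff k >= 1
Affected indices: 1, 2, ..., 6; delta = 13
  P[1]: -5 + 13 = 8
  P[2]: -12 + 13 = 1
  P[3]: -12 + 13 = 1
  P[4]: -13 + 13 = 0
  P[5]: -23 + 13 = -10
  P[6]: -4 + 13 = 9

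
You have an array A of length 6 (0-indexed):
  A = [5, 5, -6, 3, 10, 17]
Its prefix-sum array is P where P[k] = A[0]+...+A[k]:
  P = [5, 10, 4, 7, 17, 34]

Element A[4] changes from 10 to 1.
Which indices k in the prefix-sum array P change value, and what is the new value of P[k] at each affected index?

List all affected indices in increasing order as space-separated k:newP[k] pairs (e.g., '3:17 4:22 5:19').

Answer: 4:8 5:25

Derivation:
P[k] = A[0] + ... + A[k]
P[k] includes A[4] iff k >= 4
Affected indices: 4, 5, ..., 5; delta = -9
  P[4]: 17 + -9 = 8
  P[5]: 34 + -9 = 25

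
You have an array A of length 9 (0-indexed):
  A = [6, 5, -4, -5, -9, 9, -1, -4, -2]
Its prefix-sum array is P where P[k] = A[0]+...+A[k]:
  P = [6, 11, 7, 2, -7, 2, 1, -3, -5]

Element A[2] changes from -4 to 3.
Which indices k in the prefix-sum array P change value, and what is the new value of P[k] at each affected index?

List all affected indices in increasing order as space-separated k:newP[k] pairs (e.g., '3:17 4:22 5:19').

P[k] = A[0] + ... + A[k]
P[k] includes A[2] iff k >= 2
Affected indices: 2, 3, ..., 8; delta = 7
  P[2]: 7 + 7 = 14
  P[3]: 2 + 7 = 9
  P[4]: -7 + 7 = 0
  P[5]: 2 + 7 = 9
  P[6]: 1 + 7 = 8
  P[7]: -3 + 7 = 4
  P[8]: -5 + 7 = 2

Answer: 2:14 3:9 4:0 5:9 6:8 7:4 8:2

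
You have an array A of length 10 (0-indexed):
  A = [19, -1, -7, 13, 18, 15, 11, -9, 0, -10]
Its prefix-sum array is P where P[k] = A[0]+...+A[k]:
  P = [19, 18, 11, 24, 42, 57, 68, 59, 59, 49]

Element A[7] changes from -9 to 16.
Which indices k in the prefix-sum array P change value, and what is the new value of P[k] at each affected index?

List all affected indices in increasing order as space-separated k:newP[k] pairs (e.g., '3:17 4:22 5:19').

P[k] = A[0] + ... + A[k]
P[k] includes A[7] iff k >= 7
Affected indices: 7, 8, ..., 9; delta = 25
  P[7]: 59 + 25 = 84
  P[8]: 59 + 25 = 84
  P[9]: 49 + 25 = 74

Answer: 7:84 8:84 9:74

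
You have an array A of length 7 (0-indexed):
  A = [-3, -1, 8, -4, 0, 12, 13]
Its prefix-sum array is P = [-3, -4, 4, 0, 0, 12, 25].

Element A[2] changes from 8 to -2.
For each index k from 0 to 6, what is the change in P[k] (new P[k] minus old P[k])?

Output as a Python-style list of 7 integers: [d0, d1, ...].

Element change: A[2] 8 -> -2, delta = -10
For k < 2: P[k] unchanged, delta_P[k] = 0
For k >= 2: P[k] shifts by exactly -10
Delta array: [0, 0, -10, -10, -10, -10, -10]

Answer: [0, 0, -10, -10, -10, -10, -10]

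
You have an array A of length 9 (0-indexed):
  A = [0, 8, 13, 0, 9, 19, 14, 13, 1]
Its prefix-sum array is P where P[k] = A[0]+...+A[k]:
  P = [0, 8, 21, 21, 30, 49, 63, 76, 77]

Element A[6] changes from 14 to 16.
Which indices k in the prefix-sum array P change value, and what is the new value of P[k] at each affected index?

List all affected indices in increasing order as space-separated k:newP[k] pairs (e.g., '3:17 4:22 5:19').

Answer: 6:65 7:78 8:79

Derivation:
P[k] = A[0] + ... + A[k]
P[k] includes A[6] iff k >= 6
Affected indices: 6, 7, ..., 8; delta = 2
  P[6]: 63 + 2 = 65
  P[7]: 76 + 2 = 78
  P[8]: 77 + 2 = 79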